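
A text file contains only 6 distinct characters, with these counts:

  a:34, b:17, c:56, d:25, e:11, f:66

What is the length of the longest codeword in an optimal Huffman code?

4

Merge the two lowest-weight nodes at each step:
e(11) + b(17) → 28
d(25) + 28 → 53
a(34) + 53 → 87
c(56) + f(66) → 122
87 + 122 → 209
Maximum depth reached is 4.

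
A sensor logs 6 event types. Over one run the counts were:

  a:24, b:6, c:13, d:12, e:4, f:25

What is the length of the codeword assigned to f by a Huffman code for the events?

Huffman merges, smallest pair first:
combine e(4), b(6) → 10
combine 10, d(12) → 22
combine c(13), 22 → 35
combine a(24), f(25) → 49
combine 35, 49 → 84
The subtree containing f is merged 2 times, so code length = 2.

2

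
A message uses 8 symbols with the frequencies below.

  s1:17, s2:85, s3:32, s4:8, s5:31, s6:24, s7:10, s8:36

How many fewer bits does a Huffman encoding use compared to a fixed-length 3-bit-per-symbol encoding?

68

Fixed-length: 3 bits × 243 symbols = 729 bits.
Huffman merges:
s4(8) + s7(10) → 18
s1(17) + 18 → 35
s6(24) + s5(31) → 55
s3(32) + 35 → 67
s8(36) + 55 → 91
67 + s2(85) → 152
91 + 152 → 243
Huffman total = 18 + 35 + 55 + 67 + 91 + 152 + 243 = 661 bits.
Saving = 729 − 661 = 68 bits.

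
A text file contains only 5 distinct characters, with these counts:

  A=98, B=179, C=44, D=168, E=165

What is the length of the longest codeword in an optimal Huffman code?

3

Merge the two lowest-weight nodes at each step:
combine C(44), A(98) → 142
combine 142, E(165) → 307
combine D(168), B(179) → 347
combine 307, 347 → 654
The first pair merged (C, A) ends up deepest, at depth 3.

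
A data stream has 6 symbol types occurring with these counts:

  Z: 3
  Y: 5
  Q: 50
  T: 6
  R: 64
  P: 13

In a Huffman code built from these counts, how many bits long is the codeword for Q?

Huffman merges, smallest pair first:
merge Z(3) and Y(5): 8
merge T(6) and 8: 14
merge P(13) and 14: 27
merge 27 and Q(50): 77
merge R(64) and 77: 141
Q's leaf is at depth 2, giving a 2-bit codeword.

2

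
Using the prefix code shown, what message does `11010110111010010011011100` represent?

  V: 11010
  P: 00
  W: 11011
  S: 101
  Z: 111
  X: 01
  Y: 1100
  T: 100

VWSPTWT

Read left to right; each codeword is recognised as soon as it completes (prefix code):
  11010→V | 11011→W | 101→S | 00→P | 100→T | 11011→W | 100→T
Decoded message: VWSPTWT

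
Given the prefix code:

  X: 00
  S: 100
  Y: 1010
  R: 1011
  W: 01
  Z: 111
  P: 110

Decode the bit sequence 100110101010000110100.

SPYSXPS

Read left to right; each codeword is recognised as soon as it completes (prefix code):
  100→S | 110→P | 1010→Y | 100→S | 00→X | 110→P | 100→S
Decoded message: SPYSXPS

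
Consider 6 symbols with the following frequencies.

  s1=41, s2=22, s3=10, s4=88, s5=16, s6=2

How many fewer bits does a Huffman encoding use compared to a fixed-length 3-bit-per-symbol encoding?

177

Fixed-length: 3 bits × 179 symbols = 537 bits.
Huffman merges:
s6(2) + s3(10) → 12
12 + s5(16) → 28
s2(22) + 28 → 50
s1(41) + 50 → 91
s4(88) + 91 → 179
Huffman total = 12 + 28 + 50 + 91 + 179 = 360 bits.
Saving = 537 − 360 = 177 bits.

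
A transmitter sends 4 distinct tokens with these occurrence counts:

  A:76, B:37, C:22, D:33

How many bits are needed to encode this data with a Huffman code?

315

Build the Huffman tree bottom-up:
combine C(22), D(33) → 55
combine B(37), 55 → 92
combine A(76), 92 → 168
The encoded length is the sum of every internal node's weight: 55 + 92 + 168 = 315 bits.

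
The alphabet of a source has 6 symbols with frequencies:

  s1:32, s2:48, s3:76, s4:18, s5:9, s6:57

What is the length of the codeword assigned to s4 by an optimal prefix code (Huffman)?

4

Repeatedly merge the two smallest:
s5(9) + s4(18) → 27
27 + s1(32) → 59
s2(48) + s6(57) → 105
59 + s3(76) → 135
105 + 135 → 240
The subtree containing s4 is merged 4 times, so code length = 4.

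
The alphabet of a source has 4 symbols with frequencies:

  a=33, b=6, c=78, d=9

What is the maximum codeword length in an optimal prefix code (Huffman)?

Merge the two lowest-weight nodes at each step:
b(6) + d(9) → 15
15 + a(33) → 48
48 + c(78) → 126
Maximum depth reached is 3.

3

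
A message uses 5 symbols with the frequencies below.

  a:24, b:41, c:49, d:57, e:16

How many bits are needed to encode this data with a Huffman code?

414

Build the Huffman tree bottom-up:
combine e(16), a(24) → 40
combine 40, b(41) → 81
combine c(49), d(57) → 106
combine 81, 106 → 187
Total encoded bits = sum of merged weights = 40 + 81 + 106 + 187 = 414.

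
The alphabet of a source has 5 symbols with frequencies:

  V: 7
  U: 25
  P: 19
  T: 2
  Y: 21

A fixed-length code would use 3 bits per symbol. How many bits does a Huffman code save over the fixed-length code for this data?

65

Fixed-length: 3 bits × 74 symbols = 222 bits.
Huffman merges:
combine T(2), V(7) → 9
combine 9, P(19) → 28
combine Y(21), U(25) → 46
combine 28, 46 → 74
Huffman total = 9 + 28 + 46 + 74 = 157 bits.
Saving = 222 − 157 = 65 bits.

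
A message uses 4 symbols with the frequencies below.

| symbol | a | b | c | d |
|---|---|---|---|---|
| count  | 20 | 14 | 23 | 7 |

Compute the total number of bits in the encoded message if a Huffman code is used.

126

Build the Huffman tree bottom-up:
d(7) + b(14) → 21
a(20) + 21 → 41
c(23) + 41 → 64
The encoded length is the sum of every internal node's weight: 21 + 41 + 64 = 126 bits.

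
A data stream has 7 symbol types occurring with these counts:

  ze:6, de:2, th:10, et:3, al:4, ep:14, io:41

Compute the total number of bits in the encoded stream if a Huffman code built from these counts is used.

Greedily combine the two least-frequent nodes:
de(2) + et(3) → 5
al(4) + 5 → 9
ze(6) + 9 → 15
th(10) + ep(14) → 24
15 + 24 → 39
39 + io(41) → 80
The encoded length is the sum of every internal node's weight: 5 + 9 + 15 + 24 + 39 + 80 = 172 bits.

172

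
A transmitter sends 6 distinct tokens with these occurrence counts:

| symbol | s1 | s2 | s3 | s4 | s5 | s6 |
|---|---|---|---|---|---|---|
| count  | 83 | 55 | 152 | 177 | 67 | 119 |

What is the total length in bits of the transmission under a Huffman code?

Merge the two smallest weights repeatedly:
s2(55) + s5(67) → 122
s1(83) + s6(119) → 202
122 + s3(152) → 274
s4(177) + 202 → 379
274 + 379 → 653
Total encoded bits = sum of merged weights = 122 + 202 + 274 + 379 + 653 = 1630.

1630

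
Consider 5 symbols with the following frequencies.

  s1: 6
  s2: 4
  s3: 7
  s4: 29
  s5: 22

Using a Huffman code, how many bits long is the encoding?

Build the Huffman tree bottom-up:
combine s2(4), s1(6) → 10
combine s3(7), 10 → 17
combine 17, s5(22) → 39
combine s4(29), 39 → 68
Total encoded bits = sum of merged weights = 10 + 17 + 39 + 68 = 134.

134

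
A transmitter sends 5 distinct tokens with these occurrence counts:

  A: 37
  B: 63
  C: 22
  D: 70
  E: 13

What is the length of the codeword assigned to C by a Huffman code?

3

Build the tree from the bottom:
E(13) + C(22) → 35
35 + A(37) → 72
B(63) + D(70) → 133
72 + 133 → 205
C sits 3 levels below the root, so its codeword is 3 bits.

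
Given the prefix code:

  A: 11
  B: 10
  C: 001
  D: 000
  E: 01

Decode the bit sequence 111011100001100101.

Read left to right; each codeword is recognised as soon as it completes (prefix code):
  11→A | 10→B | 11→A | 10→B | 000→D | 11→A | 001→C | 01→E
Decoded message: ABABDACE

ABABDACE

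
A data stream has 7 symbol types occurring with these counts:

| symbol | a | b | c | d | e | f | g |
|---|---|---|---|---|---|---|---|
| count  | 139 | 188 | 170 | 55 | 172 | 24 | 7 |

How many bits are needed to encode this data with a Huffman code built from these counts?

Greedily combine the two least-frequent nodes:
g(7) + f(24) → 31
31 + d(55) → 86
86 + a(139) → 225
c(170) + e(172) → 342
b(188) + 225 → 413
342 + 413 → 755
Total encoded bits = sum of merged weights = 31 + 86 + 225 + 342 + 413 + 755 = 1852.

1852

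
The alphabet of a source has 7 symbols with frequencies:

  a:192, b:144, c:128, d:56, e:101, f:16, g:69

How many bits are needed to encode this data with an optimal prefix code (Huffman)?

Merge the two smallest weights repeatedly:
merge f(16) and d(56): 72
merge g(69) and 72: 141
merge e(101) and c(128): 229
merge 141 and b(144): 285
merge a(192) and 229: 421
merge 285 and 421: 706
The encoded length is the sum of every internal node's weight: 72 + 141 + 229 + 285 + 421 + 706 = 1854 bits.

1854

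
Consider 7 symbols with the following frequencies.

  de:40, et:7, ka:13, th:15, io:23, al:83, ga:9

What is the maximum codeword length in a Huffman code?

5

Merge the two lowest-weight nodes at each step:
et(7) + ga(9) → 16
ka(13) + th(15) → 28
16 + io(23) → 39
28 + 39 → 67
de(40) + 67 → 107
al(83) + 107 → 190
Maximum depth reached is 5.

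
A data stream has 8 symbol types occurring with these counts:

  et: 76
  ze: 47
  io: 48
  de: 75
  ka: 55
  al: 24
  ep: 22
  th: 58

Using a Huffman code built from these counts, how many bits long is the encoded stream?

Greedily combine the two least-frequent nodes:
merge ep(22) and al(24): 46
merge 46 and ze(47): 93
merge io(48) and ka(55): 103
merge th(58) and de(75): 133
merge et(76) and 93: 169
merge 103 and 133: 236
merge 169 and 236: 405
Total encoded bits = sum of merged weights = 46 + 93 + 103 + 133 + 169 + 236 + 405 = 1185.

1185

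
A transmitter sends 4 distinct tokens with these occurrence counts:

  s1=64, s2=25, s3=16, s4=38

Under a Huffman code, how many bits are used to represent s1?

Huffman merges, smallest pair first:
merge s3(16) and s2(25): 41
merge s4(38) and 41: 79
merge s1(64) and 79: 143
s1 is a child of the root — depth 1, so its codeword is a single bit.

1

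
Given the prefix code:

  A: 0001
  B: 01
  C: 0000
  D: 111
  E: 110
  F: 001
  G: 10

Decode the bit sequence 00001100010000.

CEFC

Read left to right; each codeword is recognised as soon as it completes (prefix code):
  0000→C | 110→E | 001→F | 0000→C
Decoded message: CEFC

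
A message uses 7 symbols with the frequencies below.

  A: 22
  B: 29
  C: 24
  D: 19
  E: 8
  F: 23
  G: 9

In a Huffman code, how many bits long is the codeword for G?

Huffman merges, smallest pair first:
merge E(8) and G(9): 17
merge 17 and D(19): 36
merge A(22) and F(23): 45
merge C(24) and B(29): 53
merge 36 and 45: 81
merge 53 and 81: 134
G sits 4 levels below the root, so its codeword is 4 bits.

4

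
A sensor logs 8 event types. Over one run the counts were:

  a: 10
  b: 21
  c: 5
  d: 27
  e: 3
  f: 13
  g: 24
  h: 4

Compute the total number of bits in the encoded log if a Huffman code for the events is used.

Greedily combine the two least-frequent nodes:
merge e(3) and h(4): 7
merge c(5) and 7: 12
merge a(10) and 12: 22
merge f(13) and b(21): 34
merge 22 and g(24): 46
merge d(27) and 34: 61
merge 46 and 61: 107
The encoded length is the sum of every internal node's weight: 7 + 12 + 22 + 34 + 46 + 61 + 107 = 289 bits.

289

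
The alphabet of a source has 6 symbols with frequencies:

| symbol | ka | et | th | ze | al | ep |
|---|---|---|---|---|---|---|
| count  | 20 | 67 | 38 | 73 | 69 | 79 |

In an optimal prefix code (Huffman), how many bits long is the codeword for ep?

2

Repeatedly merge the two smallest:
ka(20) + th(38) → 58
58 + et(67) → 125
al(69) + ze(73) → 142
ep(79) + 125 → 204
142 + 204 → 346
The subtree containing ep is merged 2 times, so code length = 2.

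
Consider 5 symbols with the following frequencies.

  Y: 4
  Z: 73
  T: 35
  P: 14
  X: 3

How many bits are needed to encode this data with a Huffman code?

213

Build the Huffman tree bottom-up:
combine X(3), Y(4) → 7
combine 7, P(14) → 21
combine 21, T(35) → 56
combine 56, Z(73) → 129
The encoded length is the sum of every internal node's weight: 7 + 21 + 56 + 129 = 213 bits.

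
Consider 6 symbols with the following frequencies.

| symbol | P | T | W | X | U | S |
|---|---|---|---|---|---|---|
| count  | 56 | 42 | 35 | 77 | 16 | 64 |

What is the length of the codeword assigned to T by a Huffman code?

Huffman merges, smallest pair first:
U(16) + W(35) → 51
T(42) + 51 → 93
P(56) + S(64) → 120
X(77) + 93 → 170
120 + 170 → 290
The subtree containing T is merged 3 times, so code length = 3.

3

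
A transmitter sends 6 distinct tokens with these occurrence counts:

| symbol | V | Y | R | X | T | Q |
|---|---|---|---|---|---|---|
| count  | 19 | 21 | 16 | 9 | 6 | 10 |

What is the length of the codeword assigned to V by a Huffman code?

2

Repeatedly merge the two smallest:
merge T(6) and X(9): 15
merge Q(10) and 15: 25
merge R(16) and V(19): 35
merge Y(21) and 25: 46
merge 35 and 46: 81
V sits 2 levels below the root, so its codeword is 2 bits.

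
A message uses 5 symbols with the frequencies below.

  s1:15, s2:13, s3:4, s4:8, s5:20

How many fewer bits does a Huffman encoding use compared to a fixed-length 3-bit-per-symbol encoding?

48

Fixed-length: 3 bits × 60 symbols = 180 bits.
Huffman merges:
combine s3(4), s4(8) → 12
combine 12, s2(13) → 25
combine s1(15), s5(20) → 35
combine 25, 35 → 60
Huffman total = 12 + 25 + 35 + 60 = 132 bits.
Saving = 180 − 132 = 48 bits.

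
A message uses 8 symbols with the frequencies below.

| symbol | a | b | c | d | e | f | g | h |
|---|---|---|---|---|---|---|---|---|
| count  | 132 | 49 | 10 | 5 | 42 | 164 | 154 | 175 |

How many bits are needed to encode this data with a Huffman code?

Build the Huffman tree bottom-up:
d(5) + c(10) → 15
15 + e(42) → 57
b(49) + 57 → 106
106 + a(132) → 238
g(154) + f(164) → 318
h(175) + 238 → 413
318 + 413 → 731
Total encoded bits = sum of merged weights = 15 + 57 + 106 + 238 + 318 + 413 + 731 = 1878.

1878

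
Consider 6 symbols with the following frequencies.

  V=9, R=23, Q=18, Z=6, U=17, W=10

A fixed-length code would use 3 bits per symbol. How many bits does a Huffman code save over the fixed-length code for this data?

43

Fixed-length: 3 bits × 83 symbols = 249 bits.
Huffman merges:
merge Z(6) and V(9): 15
merge W(10) and 15: 25
merge U(17) and Q(18): 35
merge R(23) and 25: 48
merge 35 and 48: 83
Huffman total = 15 + 25 + 35 + 48 + 83 = 206 bits.
Saving = 249 − 206 = 43 bits.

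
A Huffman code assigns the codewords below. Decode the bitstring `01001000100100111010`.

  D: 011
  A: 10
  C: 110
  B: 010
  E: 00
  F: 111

Read left to right; each codeword is recognised as soon as it completes (prefix code):
  010→B | 010→B | 00→E | 10→A | 010→B | 011→D | 10→A | 10→A
Decoded message: BBEABDAA

BBEABDAA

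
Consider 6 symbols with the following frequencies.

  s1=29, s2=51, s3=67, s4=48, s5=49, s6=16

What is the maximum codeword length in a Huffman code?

4

Merge the two lowest-weight nodes at each step:
combine s6(16), s1(29) → 45
combine 45, s4(48) → 93
combine s5(49), s2(51) → 100
combine s3(67), 93 → 160
combine 100, 160 → 260
The first pair merged (s6, s1) ends up deepest, at depth 4.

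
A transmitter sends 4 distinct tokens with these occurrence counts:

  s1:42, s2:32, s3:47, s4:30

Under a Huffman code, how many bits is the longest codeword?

Merge the two lowest-weight nodes at each step:
merge s4(30) and s2(32): 62
merge s1(42) and s3(47): 89
merge 62 and 89: 151
The first pair merged (s4, s2) ends up deepest, at depth 2.

2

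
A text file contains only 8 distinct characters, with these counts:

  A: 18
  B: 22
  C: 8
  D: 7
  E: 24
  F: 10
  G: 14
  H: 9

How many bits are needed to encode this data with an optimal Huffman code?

324

Greedily combine the two least-frequent nodes:
merge D(7) and C(8): 15
merge H(9) and F(10): 19
merge G(14) and 15: 29
merge A(18) and 19: 37
merge B(22) and E(24): 46
merge 29 and 37: 66
merge 46 and 66: 112
Total encoded bits = sum of merged weights = 15 + 19 + 29 + 37 + 46 + 66 + 112 = 324.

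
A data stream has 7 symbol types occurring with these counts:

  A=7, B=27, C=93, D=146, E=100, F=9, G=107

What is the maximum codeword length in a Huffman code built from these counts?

5

Merge the two lowest-weight nodes at each step:
combine A(7), F(9) → 16
combine 16, B(27) → 43
combine 43, C(93) → 136
combine E(100), G(107) → 207
combine 136, D(146) → 282
combine 207, 282 → 489
Maximum depth reached is 5.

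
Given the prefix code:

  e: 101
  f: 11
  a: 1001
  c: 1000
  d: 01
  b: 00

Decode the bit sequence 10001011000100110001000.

cecacc

Read left to right; each codeword is recognised as soon as it completes (prefix code):
  1000→c | 101→e | 1000→c | 1001→a | 1000→c | 1000→c
Decoded message: cecacc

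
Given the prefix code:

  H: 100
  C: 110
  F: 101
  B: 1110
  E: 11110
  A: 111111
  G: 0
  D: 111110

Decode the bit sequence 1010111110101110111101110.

FGDFCEB

Read left to right; each codeword is recognised as soon as it completes (prefix code):
  101→F | 0→G | 111110→D | 101→F | 110→C | 11110→E | 1110→B
Decoded message: FGDFCEB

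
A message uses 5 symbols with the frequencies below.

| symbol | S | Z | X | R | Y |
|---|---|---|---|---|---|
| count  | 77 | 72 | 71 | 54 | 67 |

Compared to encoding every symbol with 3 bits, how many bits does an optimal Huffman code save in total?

Fixed-length: 3 bits × 341 symbols = 1023 bits.
Huffman merges:
R(54) + Y(67) → 121
X(71) + Z(72) → 143
S(77) + 121 → 198
143 + 198 → 341
Huffman total = 121 + 143 + 198 + 341 = 803 bits.
Saving = 1023 − 803 = 220 bits.

220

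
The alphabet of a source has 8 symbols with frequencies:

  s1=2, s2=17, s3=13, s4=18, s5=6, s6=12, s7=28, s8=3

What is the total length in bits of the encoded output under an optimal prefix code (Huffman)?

Build the Huffman tree bottom-up:
merge s1(2) and s8(3): 5
merge 5 and s5(6): 11
merge 11 and s6(12): 23
merge s3(13) and s2(17): 30
merge s4(18) and 23: 41
merge s7(28) and 30: 58
merge 41 and 58: 99
Total encoded bits = sum of merged weights = 5 + 11 + 23 + 30 + 41 + 58 + 99 = 267.

267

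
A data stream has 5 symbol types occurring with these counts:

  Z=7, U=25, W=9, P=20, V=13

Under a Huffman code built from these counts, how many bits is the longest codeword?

3

Merge the two lowest-weight nodes at each step:
Z(7) + W(9) → 16
V(13) + 16 → 29
P(20) + U(25) → 45
29 + 45 → 74
Maximum depth reached is 3.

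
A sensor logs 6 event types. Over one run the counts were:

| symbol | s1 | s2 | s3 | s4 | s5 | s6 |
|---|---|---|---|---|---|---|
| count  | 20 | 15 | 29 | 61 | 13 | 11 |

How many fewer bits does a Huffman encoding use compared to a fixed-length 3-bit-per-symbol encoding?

Fixed-length: 3 bits × 149 symbols = 447 bits.
Huffman merges:
merge s6(11) and s5(13): 24
merge s2(15) and s1(20): 35
merge 24 and s3(29): 53
merge 35 and 53: 88
merge s4(61) and 88: 149
Huffman total = 24 + 35 + 53 + 88 + 149 = 349 bits.
Saving = 447 − 349 = 98 bits.

98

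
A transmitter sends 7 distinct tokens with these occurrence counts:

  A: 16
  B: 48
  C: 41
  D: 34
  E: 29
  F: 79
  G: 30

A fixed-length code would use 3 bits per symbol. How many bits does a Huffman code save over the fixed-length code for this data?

Fixed-length: 3 bits × 277 symbols = 831 bits.
Huffman merges:
combine A(16), E(29) → 45
combine G(30), D(34) → 64
combine C(41), 45 → 86
combine B(48), 64 → 112
combine F(79), 86 → 165
combine 112, 165 → 277
Huffman total = 45 + 64 + 86 + 112 + 165 + 277 = 749 bits.
Saving = 831 − 749 = 82 bits.

82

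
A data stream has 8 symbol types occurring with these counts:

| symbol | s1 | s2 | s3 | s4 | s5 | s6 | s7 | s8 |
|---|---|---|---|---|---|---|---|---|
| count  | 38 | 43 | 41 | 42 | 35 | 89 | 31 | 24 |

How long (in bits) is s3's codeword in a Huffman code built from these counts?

Huffman merges, smallest pair first:
combine s8(24), s7(31) → 55
combine s5(35), s1(38) → 73
combine s3(41), s4(42) → 83
combine s2(43), 55 → 98
combine 73, 83 → 156
combine s6(89), 98 → 187
combine 156, 187 → 343
s3 sits 3 levels below the root, so its codeword is 3 bits.

3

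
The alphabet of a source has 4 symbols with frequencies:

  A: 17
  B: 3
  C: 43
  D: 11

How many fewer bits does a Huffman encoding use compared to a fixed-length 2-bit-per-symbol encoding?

29

Fixed-length: 2 bits × 74 symbols = 148 bits.
Huffman merges:
merge B(3) and D(11): 14
merge 14 and A(17): 31
merge 31 and C(43): 74
Huffman total = 14 + 31 + 74 = 119 bits.
Saving = 148 − 119 = 29 bits.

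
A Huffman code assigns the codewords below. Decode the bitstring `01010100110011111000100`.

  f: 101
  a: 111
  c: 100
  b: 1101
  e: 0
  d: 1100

Read left to right; each codeword is recognised as soon as it completes (prefix code):
  0→e | 101→f | 0→e | 100→c | 1100→d | 111→a | 1100→d | 0→e | 100→c
Decoded message: efecdadec

efecdadec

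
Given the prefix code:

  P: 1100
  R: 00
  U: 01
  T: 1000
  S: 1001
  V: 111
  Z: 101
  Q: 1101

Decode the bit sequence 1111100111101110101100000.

VPVZQUTR

Read left to right; each codeword is recognised as soon as it completes (prefix code):
  111→V | 1100→P | 111→V | 101→Z | 1101→Q | 01→U | 1000→T | 00→R
Decoded message: VPVZQUTR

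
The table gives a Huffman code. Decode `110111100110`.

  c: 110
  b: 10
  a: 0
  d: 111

Read left to right; each codeword is recognised as soon as it completes (prefix code):
  110→c | 111→d | 10→b | 0→a | 110→c
Decoded message: cdbac

cdbac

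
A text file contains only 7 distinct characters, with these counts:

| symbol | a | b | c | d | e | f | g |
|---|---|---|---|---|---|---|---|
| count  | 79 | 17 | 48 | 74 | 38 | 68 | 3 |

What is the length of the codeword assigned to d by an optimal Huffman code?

2

Build the tree from the bottom:
combine g(3), b(17) → 20
combine 20, e(38) → 58
combine c(48), 58 → 106
combine f(68), d(74) → 142
combine a(79), 106 → 185
combine 142, 185 → 327
d's leaf is at depth 2, giving a 2-bit codeword.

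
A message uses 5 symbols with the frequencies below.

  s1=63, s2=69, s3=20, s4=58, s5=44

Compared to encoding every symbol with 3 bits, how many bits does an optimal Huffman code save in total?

Fixed-length: 3 bits × 254 symbols = 762 bits.
Huffman merges:
merge s3(20) and s5(44): 64
merge s4(58) and s1(63): 121
merge 64 and s2(69): 133
merge 121 and 133: 254
Huffman total = 64 + 121 + 133 + 254 = 572 bits.
Saving = 762 − 572 = 190 bits.

190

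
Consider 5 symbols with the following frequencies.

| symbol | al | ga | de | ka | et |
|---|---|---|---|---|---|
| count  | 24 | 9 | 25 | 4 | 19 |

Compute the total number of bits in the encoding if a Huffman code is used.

175

Build the Huffman tree bottom-up:
merge ka(4) and ga(9): 13
merge 13 and et(19): 32
merge al(24) and de(25): 49
merge 32 and 49: 81
The encoded length is the sum of every internal node's weight: 13 + 32 + 49 + 81 = 175 bits.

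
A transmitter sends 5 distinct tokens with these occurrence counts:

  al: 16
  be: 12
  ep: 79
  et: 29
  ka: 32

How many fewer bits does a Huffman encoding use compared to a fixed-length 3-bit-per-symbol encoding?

162

Fixed-length: 3 bits × 168 symbols = 504 bits.
Huffman merges:
merge be(12) and al(16): 28
merge 28 and et(29): 57
merge ka(32) and 57: 89
merge ep(79) and 89: 168
Huffman total = 28 + 57 + 89 + 168 = 342 bits.
Saving = 504 − 342 = 162 bits.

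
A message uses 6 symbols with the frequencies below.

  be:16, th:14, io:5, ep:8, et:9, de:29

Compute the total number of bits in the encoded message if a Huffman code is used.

197

Greedily combine the two least-frequent nodes:
merge io(5) and ep(8): 13
merge et(9) and 13: 22
merge th(14) and be(16): 30
merge 22 and de(29): 51
merge 30 and 51: 81
Each symbol's bit-cost is frequency × depth; summing gives 197 bits (equivalently 13 + 22 + 30 + 51 + 81).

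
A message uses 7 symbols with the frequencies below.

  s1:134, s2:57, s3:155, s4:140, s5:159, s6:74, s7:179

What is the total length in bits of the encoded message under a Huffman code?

Build the Huffman tree bottom-up:
s2(57) + s6(74) → 131
131 + s1(134) → 265
s4(140) + s3(155) → 295
s5(159) + s7(179) → 338
265 + 295 → 560
338 + 560 → 898
Total encoded bits = sum of merged weights = 131 + 265 + 295 + 338 + 560 + 898 = 2487.

2487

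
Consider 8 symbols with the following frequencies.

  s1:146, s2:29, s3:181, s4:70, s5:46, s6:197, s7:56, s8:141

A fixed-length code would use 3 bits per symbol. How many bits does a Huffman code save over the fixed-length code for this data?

177

Fixed-length: 3 bits × 866 symbols = 2598 bits.
Huffman merges:
combine s2(29), s5(46) → 75
combine s7(56), s4(70) → 126
combine 75, 126 → 201
combine s8(141), s1(146) → 287
combine s3(181), s6(197) → 378
combine 201, 287 → 488
combine 378, 488 → 866
Huffman total = 75 + 126 + 201 + 287 + 378 + 488 + 866 = 2421 bits.
Saving = 2598 − 2421 = 177 bits.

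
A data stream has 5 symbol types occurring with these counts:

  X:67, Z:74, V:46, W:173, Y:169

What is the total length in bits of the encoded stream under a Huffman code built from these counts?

1171

Greedily combine the two least-frequent nodes:
combine V(46), X(67) → 113
combine Z(74), 113 → 187
combine Y(169), W(173) → 342
combine 187, 342 → 529
Each symbol's bit-cost is frequency × depth; summing gives 1171 bits (equivalently 113 + 187 + 342 + 529).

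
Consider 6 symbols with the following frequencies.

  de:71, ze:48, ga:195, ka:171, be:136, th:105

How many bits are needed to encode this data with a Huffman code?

Greedily combine the two least-frequent nodes:
combine ze(48), de(71) → 119
combine th(105), 119 → 224
combine be(136), ka(171) → 307
combine ga(195), 224 → 419
combine 307, 419 → 726
Each symbol's bit-cost is frequency × depth; summing gives 1795 bits (equivalently 119 + 224 + 307 + 419 + 726).

1795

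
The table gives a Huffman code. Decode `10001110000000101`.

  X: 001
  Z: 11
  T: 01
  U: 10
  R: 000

UXZRRTT

Read left to right; each codeword is recognised as soon as it completes (prefix code):
  10→U | 001→X | 11→Z | 000→R | 000→R | 01→T | 01→T
Decoded message: UXZRRTT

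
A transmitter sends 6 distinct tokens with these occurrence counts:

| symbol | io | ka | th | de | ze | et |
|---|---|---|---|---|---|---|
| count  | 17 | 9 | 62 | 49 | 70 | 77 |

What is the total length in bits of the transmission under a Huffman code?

669

Merge the two smallest weights repeatedly:
merge ka(9) and io(17): 26
merge 26 and de(49): 75
merge th(62) and ze(70): 132
merge 75 and et(77): 152
merge 132 and 152: 284
Total encoded bits = sum of merged weights = 26 + 75 + 132 + 152 + 284 = 669.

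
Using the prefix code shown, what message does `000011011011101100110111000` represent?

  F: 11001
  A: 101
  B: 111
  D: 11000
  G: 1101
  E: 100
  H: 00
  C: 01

HHGAGEGD

Read left to right; each codeword is recognised as soon as it completes (prefix code):
  00→H | 00→H | 1101→G | 101→A | 1101→G | 100→E | 1101→G | 11000→D
Decoded message: HHGAGEGD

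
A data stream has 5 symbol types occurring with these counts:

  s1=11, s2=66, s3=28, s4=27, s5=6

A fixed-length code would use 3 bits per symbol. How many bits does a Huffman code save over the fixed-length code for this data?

Fixed-length: 3 bits × 138 symbols = 414 bits.
Huffman merges:
combine s5(6), s1(11) → 17
combine 17, s4(27) → 44
combine s3(28), 44 → 72
combine s2(66), 72 → 138
Huffman total = 17 + 44 + 72 + 138 = 271 bits.
Saving = 414 − 271 = 143 bits.

143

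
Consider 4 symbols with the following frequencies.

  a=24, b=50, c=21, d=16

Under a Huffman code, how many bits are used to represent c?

3

Huffman merges, smallest pair first:
combine d(16), c(21) → 37
combine a(24), 37 → 61
combine b(50), 61 → 111
The subtree containing c is merged 3 times, so code length = 3.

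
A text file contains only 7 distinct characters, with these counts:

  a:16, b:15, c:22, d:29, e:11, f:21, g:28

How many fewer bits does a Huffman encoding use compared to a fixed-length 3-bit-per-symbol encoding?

Fixed-length: 3 bits × 142 symbols = 426 bits.
Huffman merges:
merge e(11) and b(15): 26
merge a(16) and f(21): 37
merge c(22) and 26: 48
merge g(28) and d(29): 57
merge 37 and 48: 85
merge 57 and 85: 142
Huffman total = 26 + 37 + 48 + 57 + 85 + 142 = 395 bits.
Saving = 426 − 395 = 31 bits.

31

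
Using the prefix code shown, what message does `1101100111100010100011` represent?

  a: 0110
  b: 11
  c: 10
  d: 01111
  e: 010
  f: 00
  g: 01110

Read left to right; each codeword is recognised as soon as it completes (prefix code):
  11→b | 0110→a | 01111→d | 00→f | 010→e | 10→c | 00→f | 11→b
Decoded message: badfecfb

badfecfb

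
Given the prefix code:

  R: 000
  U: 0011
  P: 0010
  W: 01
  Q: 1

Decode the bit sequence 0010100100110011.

Read left to right; each codeword is recognised as soon as it completes (prefix code):
  0010→P | 1→Q | 0010→P | 01→W | 1→Q | 0011→U
Decoded message: PQPWQU

PQPWQU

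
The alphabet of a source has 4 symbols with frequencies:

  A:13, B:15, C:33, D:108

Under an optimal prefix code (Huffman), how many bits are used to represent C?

2

Build the tree from the bottom:
A(13) + B(15) → 28
28 + C(33) → 61
61 + D(108) → 169
C's leaf is at depth 2, giving a 2-bit codeword.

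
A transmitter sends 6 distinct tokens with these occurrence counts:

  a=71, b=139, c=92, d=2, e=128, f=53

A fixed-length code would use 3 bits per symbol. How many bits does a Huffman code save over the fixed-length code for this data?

Fixed-length: 3 bits × 485 symbols = 1455 bits.
Huffman merges:
merge d(2) and f(53): 55
merge 55 and a(71): 126
merge c(92) and 126: 218
merge e(128) and b(139): 267
merge 218 and 267: 485
Huffman total = 55 + 126 + 218 + 267 + 485 = 1151 bits.
Saving = 1455 − 1151 = 304 bits.

304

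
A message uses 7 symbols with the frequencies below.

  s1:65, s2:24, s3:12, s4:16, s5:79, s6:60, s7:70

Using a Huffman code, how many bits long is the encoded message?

844

Build the Huffman tree bottom-up:
combine s3(12), s4(16) → 28
combine s2(24), 28 → 52
combine 52, s6(60) → 112
combine s1(65), s7(70) → 135
combine s5(79), 112 → 191
combine 135, 191 → 326
The encoded length is the sum of every internal node's weight: 28 + 52 + 112 + 135 + 191 + 326 = 844 bits.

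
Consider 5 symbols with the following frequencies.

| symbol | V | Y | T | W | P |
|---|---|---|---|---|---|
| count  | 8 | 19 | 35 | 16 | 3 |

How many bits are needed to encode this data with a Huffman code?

165

Greedily combine the two least-frequent nodes:
combine P(3), V(8) → 11
combine 11, W(16) → 27
combine Y(19), 27 → 46
combine T(35), 46 → 81
Total encoded bits = sum of merged weights = 11 + 27 + 46 + 81 = 165.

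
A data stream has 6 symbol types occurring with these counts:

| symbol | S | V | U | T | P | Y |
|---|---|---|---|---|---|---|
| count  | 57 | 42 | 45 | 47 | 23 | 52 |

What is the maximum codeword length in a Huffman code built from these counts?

3

Merge the two lowest-weight nodes at each step:
merge P(23) and V(42): 65
merge U(45) and T(47): 92
merge Y(52) and S(57): 109
merge 65 and 92: 157
merge 109 and 157: 266
Maximum depth reached is 3.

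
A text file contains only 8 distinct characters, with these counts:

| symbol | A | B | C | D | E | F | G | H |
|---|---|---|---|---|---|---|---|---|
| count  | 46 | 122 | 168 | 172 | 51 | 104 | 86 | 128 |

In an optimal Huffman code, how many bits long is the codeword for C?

3

Repeatedly merge the two smallest:
merge A(46) and E(51): 97
merge G(86) and 97: 183
merge F(104) and B(122): 226
merge H(128) and C(168): 296
merge D(172) and 183: 355
merge 226 and 296: 522
merge 355 and 522: 877
C's leaf is at depth 3, giving a 3-bit codeword.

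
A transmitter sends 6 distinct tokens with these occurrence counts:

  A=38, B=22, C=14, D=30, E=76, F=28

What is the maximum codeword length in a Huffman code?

Merge the two lowest-weight nodes at each step:
C(14) + B(22) → 36
F(28) + D(30) → 58
36 + A(38) → 74
58 + 74 → 132
E(76) + 132 → 208
The rarest symbols sit at the bottom; the longest codeword is 4 bits.

4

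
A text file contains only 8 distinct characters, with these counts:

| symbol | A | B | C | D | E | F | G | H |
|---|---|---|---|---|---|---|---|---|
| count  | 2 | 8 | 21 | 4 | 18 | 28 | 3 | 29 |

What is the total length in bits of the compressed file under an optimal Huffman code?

Merge the two smallest weights repeatedly:
merge A(2) and G(3): 5
merge D(4) and 5: 9
merge B(8) and 9: 17
merge 17 and E(18): 35
merge C(21) and F(28): 49
merge H(29) and 35: 64
merge 49 and 64: 113
Each symbol's bit-cost is frequency × depth; summing gives 292 bits (equivalently 5 + 9 + 17 + 35 + 49 + 64 + 113).

292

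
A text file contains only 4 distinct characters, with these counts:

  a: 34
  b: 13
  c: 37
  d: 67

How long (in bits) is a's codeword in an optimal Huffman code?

3

Build the tree from the bottom:
b(13) + a(34) → 47
c(37) + 47 → 84
d(67) + 84 → 151
a's leaf is at depth 3, giving a 3-bit codeword.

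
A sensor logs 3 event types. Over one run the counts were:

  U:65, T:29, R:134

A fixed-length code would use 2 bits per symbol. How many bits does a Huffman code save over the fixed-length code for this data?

Fixed-length: 2 bits × 228 symbols = 456 bits.
Huffman merges:
combine T(29), U(65) → 94
combine 94, R(134) → 228
Huffman total = 94 + 228 = 322 bits.
Saving = 456 − 322 = 134 bits.

134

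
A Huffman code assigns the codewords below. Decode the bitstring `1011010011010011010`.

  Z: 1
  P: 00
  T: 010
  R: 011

ZRTRTRT

Read left to right; each codeword is recognised as soon as it completes (prefix code):
  1→Z | 011→R | 010→T | 011→R | 010→T | 011→R | 010→T
Decoded message: ZRTRTRT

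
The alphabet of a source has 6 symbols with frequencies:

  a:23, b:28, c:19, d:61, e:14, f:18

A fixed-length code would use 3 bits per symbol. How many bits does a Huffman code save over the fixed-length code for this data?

Fixed-length: 3 bits × 163 symbols = 489 bits.
Huffman merges:
combine e(14), f(18) → 32
combine c(19), a(23) → 42
combine b(28), 32 → 60
combine 42, 60 → 102
combine d(61), 102 → 163
Huffman total = 32 + 42 + 60 + 102 + 163 = 399 bits.
Saving = 489 − 399 = 90 bits.

90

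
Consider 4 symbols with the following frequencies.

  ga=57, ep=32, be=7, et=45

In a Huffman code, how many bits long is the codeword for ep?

3

Build the tree from the bottom:
be(7) + ep(32) → 39
39 + et(45) → 84
ga(57) + 84 → 141
ep sits 3 levels below the root, so its codeword is 3 bits.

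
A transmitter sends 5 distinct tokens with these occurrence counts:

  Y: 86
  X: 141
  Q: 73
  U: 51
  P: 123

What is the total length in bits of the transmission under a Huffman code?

1072

Merge the two smallest weights repeatedly:
U(51) + Q(73) → 124
Y(86) + P(123) → 209
124 + X(141) → 265
209 + 265 → 474
The encoded length is the sum of every internal node's weight: 124 + 209 + 265 + 474 = 1072 bits.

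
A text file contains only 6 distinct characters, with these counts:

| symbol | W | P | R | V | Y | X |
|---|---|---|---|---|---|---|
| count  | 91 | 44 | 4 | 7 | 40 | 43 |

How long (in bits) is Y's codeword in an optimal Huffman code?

Repeatedly merge the two smallest:
combine R(4), V(7) → 11
combine 11, Y(40) → 51
combine X(43), P(44) → 87
combine 51, 87 → 138
combine W(91), 138 → 229
Y sits 3 levels below the root, so its codeword is 3 bits.

3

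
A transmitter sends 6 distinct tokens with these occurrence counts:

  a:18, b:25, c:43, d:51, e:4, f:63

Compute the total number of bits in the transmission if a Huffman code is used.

477

Build the Huffman tree bottom-up:
e(4) + a(18) → 22
22 + b(25) → 47
c(43) + 47 → 90
d(51) + f(63) → 114
90 + 114 → 204
The encoded length is the sum of every internal node's weight: 22 + 47 + 90 + 114 + 204 = 477 bits.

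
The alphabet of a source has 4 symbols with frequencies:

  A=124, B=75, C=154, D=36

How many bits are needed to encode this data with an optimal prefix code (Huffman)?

735

Greedily combine the two least-frequent nodes:
combine D(36), B(75) → 111
combine 111, A(124) → 235
combine C(154), 235 → 389
Total encoded bits = sum of merged weights = 111 + 235 + 389 = 735.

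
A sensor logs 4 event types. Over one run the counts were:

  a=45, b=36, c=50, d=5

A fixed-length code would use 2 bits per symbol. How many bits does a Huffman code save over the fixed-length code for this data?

9

Fixed-length: 2 bits × 136 symbols = 272 bits.
Huffman merges:
merge d(5) and b(36): 41
merge 41 and a(45): 86
merge c(50) and 86: 136
Huffman total = 41 + 86 + 136 = 263 bits.
Saving = 272 − 263 = 9 bits.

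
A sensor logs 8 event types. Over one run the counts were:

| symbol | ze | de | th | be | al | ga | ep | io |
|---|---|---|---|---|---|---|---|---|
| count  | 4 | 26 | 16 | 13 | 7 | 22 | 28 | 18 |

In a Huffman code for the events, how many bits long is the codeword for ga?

3

Huffman merges, smallest pair first:
ze(4) + al(7) → 11
11 + be(13) → 24
th(16) + io(18) → 34
ga(22) + 24 → 46
de(26) + ep(28) → 54
34 + 46 → 80
54 + 80 → 134
ga's leaf is at depth 3, giving a 3-bit codeword.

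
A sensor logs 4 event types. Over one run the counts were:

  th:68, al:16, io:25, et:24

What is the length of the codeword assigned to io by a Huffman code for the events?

Repeatedly merge the two smallest:
combine al(16), et(24) → 40
combine io(25), 40 → 65
combine 65, th(68) → 133
The subtree containing io is merged 2 times, so code length = 2.

2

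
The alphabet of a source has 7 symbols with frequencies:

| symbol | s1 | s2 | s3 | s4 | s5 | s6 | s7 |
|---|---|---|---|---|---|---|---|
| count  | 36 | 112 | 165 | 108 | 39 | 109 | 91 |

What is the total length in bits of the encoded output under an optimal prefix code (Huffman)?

1778

Merge the two smallest weights repeatedly:
s1(36) + s5(39) → 75
75 + s7(91) → 166
s4(108) + s6(109) → 217
s2(112) + s3(165) → 277
166 + 217 → 383
277 + 383 → 660
Each symbol's bit-cost is frequency × depth; summing gives 1778 bits (equivalently 75 + 166 + 217 + 277 + 383 + 660).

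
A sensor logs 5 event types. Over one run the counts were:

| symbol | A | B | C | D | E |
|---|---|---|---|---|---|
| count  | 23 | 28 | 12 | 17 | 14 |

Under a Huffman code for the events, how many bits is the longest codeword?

3

Merge the two lowest-weight nodes at each step:
C(12) + E(14) → 26
D(17) + A(23) → 40
26 + B(28) → 54
40 + 54 → 94
The rarest symbols sit at the bottom; the longest codeword is 3 bits.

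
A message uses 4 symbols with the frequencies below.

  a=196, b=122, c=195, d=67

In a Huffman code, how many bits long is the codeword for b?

Build the tree from the bottom:
d(67) + b(122) → 189
189 + c(195) → 384
a(196) + 384 → 580
The subtree containing b is merged 3 times, so code length = 3.

3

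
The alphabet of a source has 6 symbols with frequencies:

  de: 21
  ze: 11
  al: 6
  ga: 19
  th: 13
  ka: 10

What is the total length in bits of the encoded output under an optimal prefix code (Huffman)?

Build the Huffman tree bottom-up:
al(6) + ka(10) → 16
ze(11) + th(13) → 24
16 + ga(19) → 35
de(21) + 24 → 45
35 + 45 → 80
Total encoded bits = sum of merged weights = 16 + 24 + 35 + 45 + 80 = 200.

200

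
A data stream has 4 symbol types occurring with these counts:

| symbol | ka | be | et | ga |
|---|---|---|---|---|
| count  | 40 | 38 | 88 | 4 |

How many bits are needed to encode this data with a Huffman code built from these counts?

294

Greedily combine the two least-frequent nodes:
ga(4) + be(38) → 42
ka(40) + 42 → 82
82 + et(88) → 170
Total encoded bits = sum of merged weights = 42 + 82 + 170 = 294.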